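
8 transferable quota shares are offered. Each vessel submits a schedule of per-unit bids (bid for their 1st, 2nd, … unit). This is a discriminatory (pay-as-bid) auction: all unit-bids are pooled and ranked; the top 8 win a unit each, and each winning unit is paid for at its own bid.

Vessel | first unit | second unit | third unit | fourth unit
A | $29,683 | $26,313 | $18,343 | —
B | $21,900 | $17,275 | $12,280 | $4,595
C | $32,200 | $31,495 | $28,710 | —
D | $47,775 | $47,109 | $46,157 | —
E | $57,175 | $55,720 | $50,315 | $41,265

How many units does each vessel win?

C 1, D 3, E 4

All unit-bids, highest first — top 8: 57,175 (E-1), 55,720 (E-2), 50,315 (E-3), 47,775 (D-1), 47,109 (D-2), 46,157 (D-3), 41,265 (E-4), 32,200 (C-1)
Next rejected bid: $31,495 (not a price — pay-as-bid).
Allocation: C 1, D 3, E 4.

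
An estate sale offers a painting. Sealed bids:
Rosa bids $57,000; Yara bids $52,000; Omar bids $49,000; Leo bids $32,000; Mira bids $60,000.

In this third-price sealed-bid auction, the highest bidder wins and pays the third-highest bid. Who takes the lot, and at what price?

Sorting bids: 60,000 (Mira) > 57,000 (Rosa) > 52,000 (Yara) > 49,000 (Omar) > 32,000 (Leo)
Mira is highest; pays the third-highest bid, $52,000.

Mira pays $52,000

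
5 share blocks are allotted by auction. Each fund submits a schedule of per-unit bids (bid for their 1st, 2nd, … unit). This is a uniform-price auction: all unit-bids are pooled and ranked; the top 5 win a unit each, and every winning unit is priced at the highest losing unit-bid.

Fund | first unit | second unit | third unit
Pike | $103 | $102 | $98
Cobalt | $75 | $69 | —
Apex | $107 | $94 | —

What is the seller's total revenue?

Total revenue: $375

Merging the schedules and taking the best 5: 107 (Apex-1), 103 (Pike-1), 102 (Pike-2), 98 (Pike-3), 94 (Apex-2)
The (k+1)-th unit-bid is $75.
Allocation: Apex 2, Pike 3. Every unit priced at $75.
Revenue = 5 × 75 = $375.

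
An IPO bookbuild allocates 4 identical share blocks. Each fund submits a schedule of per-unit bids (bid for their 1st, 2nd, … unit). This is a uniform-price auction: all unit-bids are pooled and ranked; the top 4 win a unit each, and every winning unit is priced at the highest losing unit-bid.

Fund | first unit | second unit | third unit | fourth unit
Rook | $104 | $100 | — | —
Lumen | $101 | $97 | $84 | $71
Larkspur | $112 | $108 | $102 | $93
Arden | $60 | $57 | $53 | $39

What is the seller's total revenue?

All unit-bids, highest first — top 4: 112 (Larkspur-1), 108 (Larkspur-2), 104 (Rook-1), 102 (Larkspur-3)
The (k+1)-th unit-bid is $101.
Allocation: Larkspur 3, Rook 1. Every unit priced at $101.
Revenue = 4 × 101 = $404.

Total revenue: $404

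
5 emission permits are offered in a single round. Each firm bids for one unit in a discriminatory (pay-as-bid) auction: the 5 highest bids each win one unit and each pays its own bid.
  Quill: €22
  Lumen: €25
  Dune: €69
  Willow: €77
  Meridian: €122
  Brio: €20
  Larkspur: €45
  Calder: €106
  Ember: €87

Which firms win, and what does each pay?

Sorting: 122 (Meridian), 106 (Calder), 87 (Ember), 77 (Willow), 69 (Dune), 45 (Larkspur), 25 (Lumen), …
Top 5: Meridian, Calder, Ember, Willow, Dune.
Each winner pays its own bid: Meridian €122, Calder €106, Ember €87, Willow €77, Dune €69.

Meridian €122, Calder €106, Ember €87, Willow €77, Dune €69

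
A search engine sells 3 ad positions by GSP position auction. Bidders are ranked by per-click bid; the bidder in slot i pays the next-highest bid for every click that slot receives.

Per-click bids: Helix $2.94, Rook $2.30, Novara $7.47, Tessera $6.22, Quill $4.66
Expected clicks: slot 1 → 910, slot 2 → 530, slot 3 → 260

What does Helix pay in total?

Helix pays $0.00

Ranked by bid: $7.47 (Novara) > $6.22 (Tessera) > $4.66 (Quill) > $2.94 (Helix) > …
Helix ranks below slot 3 → no slot, pays nothing.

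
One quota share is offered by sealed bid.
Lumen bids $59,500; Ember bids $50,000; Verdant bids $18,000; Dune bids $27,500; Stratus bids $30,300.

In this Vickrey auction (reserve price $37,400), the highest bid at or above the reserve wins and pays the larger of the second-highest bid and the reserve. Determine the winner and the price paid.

Lumen pays $50,000

Rule: the highest bid at or above the reserve wins and pays the larger of the second-highest bid and the reserve.
Sorting bids: 59,500 (Lumen) > 50,000 (Ember) > 30,300 (Stratus) > 27,500 (Dune) > 18,000 (Verdant)
Lumen has the top bid at or above the reserve ($59,500).
max(second-highest $50,000, reserve $37,400) = $50,000; the reserve does not bind.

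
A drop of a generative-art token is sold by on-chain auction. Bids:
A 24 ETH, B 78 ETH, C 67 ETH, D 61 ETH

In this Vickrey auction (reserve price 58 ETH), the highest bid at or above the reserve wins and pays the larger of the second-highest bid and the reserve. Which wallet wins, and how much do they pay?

Rule: the highest bid at or above the reserve wins and pays the larger of the second-highest bid and the reserve.
Bids ranked: 78 (B) > 67 (C) > 61 (D) > 24 (A)
B has the top bid at or above the reserve (78 ETH).
max(second-highest 67 ETH, reserve 58 ETH) = 67 ETH; the reserve does not bind.

B pays 67 ETH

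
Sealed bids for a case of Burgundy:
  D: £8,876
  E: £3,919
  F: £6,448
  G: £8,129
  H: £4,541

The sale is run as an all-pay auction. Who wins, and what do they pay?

D pays £8,876

Rule: the highest bidder wins the item, but every bidder pays their own bid.
Sorting bids: 8,876 (D) > 8,129 (G) > 6,448 (F) > 4,541 (H) > 3,919 (E)
D wins with the top bid; all bids are sunk regardless.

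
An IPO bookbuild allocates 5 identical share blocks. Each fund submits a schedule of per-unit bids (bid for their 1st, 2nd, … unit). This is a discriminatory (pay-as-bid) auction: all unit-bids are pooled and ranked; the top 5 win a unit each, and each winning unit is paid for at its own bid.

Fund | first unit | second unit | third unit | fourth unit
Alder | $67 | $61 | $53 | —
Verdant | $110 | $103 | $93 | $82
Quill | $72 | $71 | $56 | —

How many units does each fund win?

Quill 1, Verdant 4

Pooled unit-bids ranked (top 5): 110 (Verdant-1), 103 (Verdant-2), 93 (Verdant-3), 82 (Verdant-4), 72 (Quill-1)
Next rejected bid: $71 (not a price — pay-as-bid).
Allocation: Quill 1, Verdant 4.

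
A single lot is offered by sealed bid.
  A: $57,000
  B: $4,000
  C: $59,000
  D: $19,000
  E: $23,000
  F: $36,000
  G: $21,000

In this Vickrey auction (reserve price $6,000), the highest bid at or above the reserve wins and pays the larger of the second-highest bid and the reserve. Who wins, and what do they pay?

Rule: the highest bid at or above the reserve wins and pays the larger of the second-highest bid and the reserve.
Bids in order: 59,000 (C) > 57,000 (A) > 36,000 (F) > 23,000 (E) > 21,000 (G) > 19,000 (D) > …
Highest eligible bid: C at $59,000.
Second-highest bid $57,000 exceeds the reserve $6,000 → payment $57,000.

C pays $57,000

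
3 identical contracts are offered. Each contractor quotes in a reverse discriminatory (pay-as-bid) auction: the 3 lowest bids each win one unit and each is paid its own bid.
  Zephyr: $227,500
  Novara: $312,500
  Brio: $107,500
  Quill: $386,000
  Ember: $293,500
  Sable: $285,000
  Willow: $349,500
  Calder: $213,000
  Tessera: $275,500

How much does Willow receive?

Willow is paid $0

Sorting: 107,500 (Brio), 213,000 (Calder), 227,500 (Zephyr), 275,500 (Tessera), 285,000 (Sable), …
Winners (3 units): Brio, Calder, Zephyr.
Willow does not win → $0.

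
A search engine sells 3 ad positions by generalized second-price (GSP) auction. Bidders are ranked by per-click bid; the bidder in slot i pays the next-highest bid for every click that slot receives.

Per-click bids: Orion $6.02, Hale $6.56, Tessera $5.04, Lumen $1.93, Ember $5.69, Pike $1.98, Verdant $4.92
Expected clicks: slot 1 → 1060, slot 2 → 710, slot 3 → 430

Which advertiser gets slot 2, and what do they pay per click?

Ranked by bid: $6.56 (Hale) > $6.02 (Orion) > $5.69 (Ember) > $5.04 (Tessera) > …
Slot 2 goes to the second-ranked bidder, Orion, who pays the next bid down: $5.69/click.

Orion; $5.69 per click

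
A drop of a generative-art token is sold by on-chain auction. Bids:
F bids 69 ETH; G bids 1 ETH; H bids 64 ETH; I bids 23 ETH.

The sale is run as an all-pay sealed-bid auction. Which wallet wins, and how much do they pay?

F pays 69 ETH

Bids ranked: 69 (F) > 64 (H) > 23 (I) > 1 (G)
F wins with the top bid; all bids are sunk regardless.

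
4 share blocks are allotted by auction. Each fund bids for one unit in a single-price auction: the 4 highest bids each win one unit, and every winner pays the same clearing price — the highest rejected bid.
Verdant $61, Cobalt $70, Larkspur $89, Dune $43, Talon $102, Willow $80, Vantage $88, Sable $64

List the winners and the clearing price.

Talon, Larkspur, Vantage, Willow; each pays $70

Ordering the bids: 102 (Talon), 89 (Larkspur), 88 (Vantage), 80 (Willow), 70 (Cobalt), 64 (Sable), …
The 4 highest are Talon, Larkspur, Vantage, Willow.
Highest unsuccessful bid: $70 → clearing price.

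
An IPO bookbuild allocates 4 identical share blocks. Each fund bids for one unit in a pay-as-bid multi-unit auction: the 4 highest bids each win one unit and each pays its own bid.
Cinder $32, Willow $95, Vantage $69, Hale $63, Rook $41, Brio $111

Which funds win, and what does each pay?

Brio $111, Willow $95, Vantage $69, Hale $63

Ordering the bids: 111 (Brio), 95 (Willow), 69 (Vantage), 63 (Hale), 41 (Rook), 32 (Cinder)
Top 4: Brio, Willow, Vantage, Hale.
Each winner pays its own bid: Brio $111, Willow $95, Vantage $69, Hale $63.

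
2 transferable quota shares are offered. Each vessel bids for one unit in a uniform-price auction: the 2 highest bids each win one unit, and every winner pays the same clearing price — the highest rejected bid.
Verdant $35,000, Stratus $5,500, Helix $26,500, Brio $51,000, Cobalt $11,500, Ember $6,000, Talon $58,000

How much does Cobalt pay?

Cobalt pays $0

Bids ranked high→low: 58,000 (Talon), 51,000 (Brio), 35,000 (Verdant), 26,500 (Helix), …
The 2 highest are Talon, Brio.
Highest unsuccessful bid: $35,000 → clearing price.
Cobalt does not win → pays $0.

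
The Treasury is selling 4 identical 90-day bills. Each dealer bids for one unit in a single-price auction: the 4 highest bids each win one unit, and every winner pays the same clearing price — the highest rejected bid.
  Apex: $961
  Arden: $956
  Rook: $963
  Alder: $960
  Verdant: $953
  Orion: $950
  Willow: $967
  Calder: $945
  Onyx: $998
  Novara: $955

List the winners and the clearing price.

Onyx, Willow, Rook, Apex; each pays $960

Sorting: 998 (Onyx), 967 (Willow), 963 (Rook), 961 (Apex), 960 (Alder), 956 (Arden), …
Top 4: Onyx, Willow, Rook, Apex.
First losing bid is Alder's $960, which sets the uniform price.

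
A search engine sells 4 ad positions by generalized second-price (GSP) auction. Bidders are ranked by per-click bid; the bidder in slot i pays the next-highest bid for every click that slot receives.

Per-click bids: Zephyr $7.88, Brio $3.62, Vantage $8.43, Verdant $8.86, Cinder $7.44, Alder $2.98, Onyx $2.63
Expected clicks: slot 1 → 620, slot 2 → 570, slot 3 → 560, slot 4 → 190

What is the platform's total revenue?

Total revenue: $14572.40

Per-click bids in order: $8.86 (Verdant) > $8.43 (Vantage) > $7.88 (Zephyr) > $7.44 (Cinder) > $3.62 (Brio) > …
Slot 1: Verdant pays $8.43 × 620 = $5226.60
Slot 2: Vantage pays $7.88 × 570 = $4491.60
Slot 3: Zephyr pays $7.44 × 560 = $4166.40
Slot 4: Cinder pays $3.62 × 190 = $687.80
Total = $14572.40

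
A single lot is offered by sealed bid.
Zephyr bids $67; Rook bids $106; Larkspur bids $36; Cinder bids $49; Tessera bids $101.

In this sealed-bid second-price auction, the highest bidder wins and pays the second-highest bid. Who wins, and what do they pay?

Sorting bids: 106 (Rook) > 101 (Tessera) > 67 (Zephyr) > 49 (Cinder) > 36 (Larkspur)
Rook is highest; pays the second-highest bid, $101.

Rook pays $101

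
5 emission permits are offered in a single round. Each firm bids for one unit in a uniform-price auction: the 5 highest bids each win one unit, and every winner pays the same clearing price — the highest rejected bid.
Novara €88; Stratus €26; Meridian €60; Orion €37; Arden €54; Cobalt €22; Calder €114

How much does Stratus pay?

Stratus pays €0

Bids ranked high→low: 114 (Calder), 88 (Novara), 60 (Meridian), 54 (Arden), 37 (Orion), 26 (Stratus), 22 (Cobalt)
Top 5: Calder, Novara, Meridian, Arden, Orion.
Clearing price = highest rejected bid = €26.
Stratus does not win → pays €0.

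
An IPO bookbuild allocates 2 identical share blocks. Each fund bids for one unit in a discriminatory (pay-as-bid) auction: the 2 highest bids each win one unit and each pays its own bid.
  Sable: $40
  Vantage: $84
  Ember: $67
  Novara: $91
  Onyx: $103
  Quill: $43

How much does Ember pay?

Ember pays $0

Sorting: 103 (Onyx), 91 (Novara), 84 (Vantage), 67 (Ember), …
Winners (2 units): Onyx, Novara.
Ember does not win → $0.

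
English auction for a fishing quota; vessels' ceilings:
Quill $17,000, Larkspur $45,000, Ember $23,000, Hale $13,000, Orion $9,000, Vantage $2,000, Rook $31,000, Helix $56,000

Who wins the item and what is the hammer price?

Helix wins at $45,000

Rule: the price rises until one bidder remains; the winner pays the price at which the last rival dropped out.
Sorting limits: 56,000 (Helix) > 45,000 (Larkspur) > 31,000 (Rook) > 23,000 (Ember) > 17,000 (Quill) > 13,000 (Hale) > …
Once the price passes $45,000, only Helix is left; the hammer falls at Larkspur's limit of $45,000.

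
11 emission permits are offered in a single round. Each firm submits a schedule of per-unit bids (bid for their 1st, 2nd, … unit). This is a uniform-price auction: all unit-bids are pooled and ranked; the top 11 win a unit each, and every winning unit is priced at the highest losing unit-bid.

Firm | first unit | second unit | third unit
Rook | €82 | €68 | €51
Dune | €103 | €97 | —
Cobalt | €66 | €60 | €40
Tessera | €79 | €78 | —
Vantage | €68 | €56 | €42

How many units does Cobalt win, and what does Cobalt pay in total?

Pooled unit-bids ranked (top 11): 103 (Dune-1), 97 (Dune-2), 82 (Rook-1), 79 (Tessera-1), 78 (Tessera-2), 68 (Rook-2), 68 (Vantage-1), 66 (Cobalt-1), 60 (Cobalt-2), 56 (Vantage-2), 51 (Rook-3)
First bid not allocated: €42.
Cobalt wins 2 unit(s) at €42 each.

Cobalt: 2 units, pays €84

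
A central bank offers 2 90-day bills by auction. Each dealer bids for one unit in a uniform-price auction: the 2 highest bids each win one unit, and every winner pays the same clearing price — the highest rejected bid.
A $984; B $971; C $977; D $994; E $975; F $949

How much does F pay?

Sorting: 994 (D), 984 (A), 977 (C), 975 (E), …
Top 2: D, A.
Highest unsuccessful bid: $977 → clearing price.
F does not win → pays $0.

F pays $0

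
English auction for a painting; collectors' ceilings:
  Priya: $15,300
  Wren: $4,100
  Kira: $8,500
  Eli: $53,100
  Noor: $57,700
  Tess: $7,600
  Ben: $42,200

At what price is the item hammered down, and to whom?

Noor wins at $53,100

Limits in order: 57,700 (Noor) > 53,100 (Eli) > 42,200 (Ben) > 15,300 (Priya) > 8,500 (Kira) > 7,600 (Tess) > …
Eli is the last rival to drop out, at $53,100; Noor remains and wins at that price.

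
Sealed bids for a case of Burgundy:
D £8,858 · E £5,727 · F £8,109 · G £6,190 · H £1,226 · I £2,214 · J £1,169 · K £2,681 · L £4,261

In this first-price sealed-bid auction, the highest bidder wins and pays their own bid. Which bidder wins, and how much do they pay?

D pays £8,858

First-price sealed-bid auction: the highest bidder wins and pays their own bid.
Bids ranked: 8,858 (D) > 8,109 (F) > 6,190 (G) > 5,727 (E) > 4,261 (L) > 2,681 (K) > …
D is highest → pays own bid, £8,858.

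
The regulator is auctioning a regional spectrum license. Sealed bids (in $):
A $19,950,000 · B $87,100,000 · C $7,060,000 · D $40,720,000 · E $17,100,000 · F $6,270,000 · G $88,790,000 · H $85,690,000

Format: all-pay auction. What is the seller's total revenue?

Total revenue: $352,680,000

Bids ranked: 88,790,000 (G) > 87,100,000 (B) > 85,690,000 (H) > 40,720,000 (D) > 19,950,000 (A) > 17,100,000 (E) > …
G wins with the top bid; all bids are sunk regardless.
Every bidder forfeits their bid regardless of winning.
Revenue = 19,950,000 + 87,100,000 + 7,060,000 + 40,720,000 + 17,100,000 + 6,270,000 + 88,790,000 + 85,690,000 = $352,680,000.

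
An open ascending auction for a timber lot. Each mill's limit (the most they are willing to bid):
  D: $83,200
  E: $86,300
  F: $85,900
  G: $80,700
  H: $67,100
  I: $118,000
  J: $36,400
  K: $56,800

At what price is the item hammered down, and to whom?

I wins at $86,300

Limits ranked: 118,000 (I) > 86,300 (E) > 85,900 (F) > 83,200 (D) > 80,700 (G) > 67,100 (H) > …
Bidding ends when E exits at $86,300; I takes it.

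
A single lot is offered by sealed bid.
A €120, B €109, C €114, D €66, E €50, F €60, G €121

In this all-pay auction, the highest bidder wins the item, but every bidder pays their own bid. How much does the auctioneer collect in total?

All-pay auction: the highest bidder wins the item, but every bidder pays their own bid.
Bids ranked: 121 (G) > 120 (A) > 114 (C) > 109 (B) > 66 (D) > 60 (F) > …
Every bidder forfeits their bid regardless of winning.
Revenue = 120 + 109 + 114 + 66 + 50 + 60 + 121 = €640.

Total revenue: €640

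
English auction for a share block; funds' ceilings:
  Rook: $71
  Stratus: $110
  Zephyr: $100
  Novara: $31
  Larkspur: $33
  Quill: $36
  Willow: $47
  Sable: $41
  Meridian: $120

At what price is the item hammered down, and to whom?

Meridian wins at $110

Limits in order: 120 (Meridian) > 110 (Stratus) > 100 (Zephyr) > 71 (Rook) > 47 (Willow) > 41 (Sable) > …
Bidding ends when Stratus exits at $110; Meridian takes it.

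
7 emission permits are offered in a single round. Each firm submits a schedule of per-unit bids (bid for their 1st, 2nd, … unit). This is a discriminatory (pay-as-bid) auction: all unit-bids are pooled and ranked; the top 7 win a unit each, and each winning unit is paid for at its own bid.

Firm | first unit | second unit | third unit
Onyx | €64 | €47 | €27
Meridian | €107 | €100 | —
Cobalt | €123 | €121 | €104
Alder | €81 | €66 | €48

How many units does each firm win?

Alder 2, Cobalt 3, Meridian 2

Merging the schedules and taking the best 7: 123 (Cobalt-1), 121 (Cobalt-2), 107 (Meridian-1), 104 (Cobalt-3), 100 (Meridian-2), 81 (Alder-1), 66 (Alder-2)
Next rejected bid: €64 (not a price — pay-as-bid).
Allocation: Alder 2, Cobalt 3, Meridian 2.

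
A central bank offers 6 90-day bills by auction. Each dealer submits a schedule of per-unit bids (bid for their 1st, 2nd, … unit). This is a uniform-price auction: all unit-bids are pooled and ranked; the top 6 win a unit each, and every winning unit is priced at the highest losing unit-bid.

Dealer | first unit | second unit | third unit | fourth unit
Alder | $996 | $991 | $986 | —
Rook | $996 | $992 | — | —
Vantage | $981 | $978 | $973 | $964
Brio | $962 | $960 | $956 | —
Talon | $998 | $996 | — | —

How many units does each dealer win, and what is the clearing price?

Pooled unit-bids ranked (top 6): 998 (Talon-1), 996 (Alder-1), 996 (Rook-1), 996 (Talon-2), 992 (Rook-2), 991 (Alder-2)
First bid not allocated: $986.
Allocation: Alder 2, Rook 2, Talon 2.

Alder 2, Rook 2, Talon 2; clearing price $986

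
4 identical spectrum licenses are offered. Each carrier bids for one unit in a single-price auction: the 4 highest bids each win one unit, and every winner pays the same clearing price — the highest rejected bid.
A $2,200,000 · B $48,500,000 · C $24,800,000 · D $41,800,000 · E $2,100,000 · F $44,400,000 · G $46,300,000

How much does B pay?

Ordering the bids: 48,500,000 (B), 46,300,000 (G), 44,400,000 (F), 41,800,000 (D), 24,800,000 (C), 2,200,000 (A), …
Winners (4 units): B, G, F, D.
Highest unsuccessful bid: $24,800,000 → clearing price.
B wins → pays $24,800,000.

B pays $24,800,000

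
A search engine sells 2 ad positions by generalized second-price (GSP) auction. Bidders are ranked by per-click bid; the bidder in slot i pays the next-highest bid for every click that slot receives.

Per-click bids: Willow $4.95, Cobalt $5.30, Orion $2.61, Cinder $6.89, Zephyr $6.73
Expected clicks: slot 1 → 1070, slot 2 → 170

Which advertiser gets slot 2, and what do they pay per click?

Zephyr; $5.30 per click

Per-click bids in order: $6.89 (Cinder) > $6.73 (Zephyr) > $5.30 (Cobalt) > …
Slot 2 goes to the second-ranked bidder, Zephyr, who pays the next bid down: $5.30/click.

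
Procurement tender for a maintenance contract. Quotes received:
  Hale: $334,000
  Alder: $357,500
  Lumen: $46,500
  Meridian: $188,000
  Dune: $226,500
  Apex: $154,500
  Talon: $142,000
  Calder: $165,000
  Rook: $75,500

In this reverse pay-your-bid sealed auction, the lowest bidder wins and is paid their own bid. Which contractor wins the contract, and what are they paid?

Lumen is paid $46,500

Bids ranked: 46,500 (Lumen) < 75,500 (Rook) < 142,000 (Talon) < 154,500 (Apex) < 165,000 (Calder) < 188,000 (Meridian) < …
Lumen is lowest → is paid own bid, $46,500.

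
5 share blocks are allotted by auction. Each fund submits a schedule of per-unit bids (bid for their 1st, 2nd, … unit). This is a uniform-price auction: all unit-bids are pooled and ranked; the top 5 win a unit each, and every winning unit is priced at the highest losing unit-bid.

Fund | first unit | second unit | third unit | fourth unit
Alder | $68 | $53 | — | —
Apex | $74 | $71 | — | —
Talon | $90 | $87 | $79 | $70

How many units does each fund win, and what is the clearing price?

Apex 2, Talon 3; clearing price $70

Pooled unit-bids ranked (top 5): 90 (Talon-1), 87 (Talon-2), 79 (Talon-3), 74 (Apex-1), 71 (Apex-2)
First bid not allocated: $70.
Allocation: Apex 2, Talon 3.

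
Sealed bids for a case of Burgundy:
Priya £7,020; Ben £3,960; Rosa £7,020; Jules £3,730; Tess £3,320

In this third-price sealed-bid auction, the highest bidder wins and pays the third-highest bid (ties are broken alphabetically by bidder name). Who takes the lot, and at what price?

Priya pays £3,960

Rule: the highest bidder wins and pays the third-highest bid.
Bids in order: 7,020 (Priya) > 7,020 (Rosa) > 3,960 (Ben) > 3,730 (Jules) > 3,320 (Tess)
Priya and Rosa tie at £7,020; tie-break gives it to Priya.
Priya is highest; pays the third-highest bid, £3,960.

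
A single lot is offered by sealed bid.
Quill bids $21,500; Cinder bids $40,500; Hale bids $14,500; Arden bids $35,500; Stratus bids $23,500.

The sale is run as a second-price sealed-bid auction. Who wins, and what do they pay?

Sorting bids: 40,500 (Cinder) > 35,500 (Arden) > 23,500 (Stratus) > 21,500 (Quill) > 14,500 (Hale)
Cinder wins with the highest bid; price is set by the runner-up at $35,500.

Cinder pays $35,500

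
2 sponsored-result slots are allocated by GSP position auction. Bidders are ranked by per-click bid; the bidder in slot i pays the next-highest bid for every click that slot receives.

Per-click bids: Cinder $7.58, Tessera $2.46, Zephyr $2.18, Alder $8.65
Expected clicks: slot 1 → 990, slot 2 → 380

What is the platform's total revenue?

Total revenue: $8439.00

Sorting advertisers: $8.65 (Alder) > $7.58 (Cinder) > $2.46 (Tessera) > …
Slot 1: Alder pays $7.58 × 990 = $7504.20
Slot 2: Cinder pays $2.46 × 380 = $934.80
Total = $8439.00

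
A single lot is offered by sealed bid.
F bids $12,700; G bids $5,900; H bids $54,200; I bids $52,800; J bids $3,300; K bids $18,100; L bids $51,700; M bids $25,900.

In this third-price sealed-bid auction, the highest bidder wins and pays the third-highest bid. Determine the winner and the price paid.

Sorting bids: 54,200 (H) > 52,800 (I) > 51,700 (L) > 25,900 (M) > 18,100 (K) > 12,700 (F) > …
H wins; payment is bid #3 in the ranking = $51,700.

H pays $51,700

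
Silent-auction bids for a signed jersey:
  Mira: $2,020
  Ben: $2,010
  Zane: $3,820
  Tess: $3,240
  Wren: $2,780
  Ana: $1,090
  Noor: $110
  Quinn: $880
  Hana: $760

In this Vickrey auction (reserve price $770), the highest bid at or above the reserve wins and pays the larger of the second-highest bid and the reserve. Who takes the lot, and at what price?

Zane pays $3,240

Rule: the highest bid at or above the reserve wins and pays the larger of the second-highest bid and the reserve.
Bids ranked: 3,820 (Zane) > 3,240 (Tess) > 2,780 (Wren) > 2,020 (Mira) > 2,010 (Ben) > 1,090 (Ana) > …
Highest eligible bid: Zane at $3,820.
Second-highest bid $3,240 exceeds the reserve $770 → payment $3,240.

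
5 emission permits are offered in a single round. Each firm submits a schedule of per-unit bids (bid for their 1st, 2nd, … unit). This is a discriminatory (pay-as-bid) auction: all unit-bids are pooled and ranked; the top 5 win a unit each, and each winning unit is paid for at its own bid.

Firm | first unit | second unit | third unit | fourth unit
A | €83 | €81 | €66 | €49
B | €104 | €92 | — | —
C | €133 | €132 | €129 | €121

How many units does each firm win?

B 1, C 4

All unit-bids, highest first — top 5: 133 (C-1), 132 (C-2), 129 (C-3), 121 (C-4), 104 (B-1)
Next rejected bid: €92 (not a price — pay-as-bid).
Allocation: B 1, C 4.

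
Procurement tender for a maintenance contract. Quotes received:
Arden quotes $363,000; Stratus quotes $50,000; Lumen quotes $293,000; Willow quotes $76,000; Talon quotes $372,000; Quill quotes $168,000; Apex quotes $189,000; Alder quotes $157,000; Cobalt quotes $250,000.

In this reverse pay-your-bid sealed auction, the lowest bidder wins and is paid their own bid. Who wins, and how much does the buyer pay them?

Stratus is paid $50,000

Rule: the lowest bidder wins and is paid their own bid.
Bids in order: 50,000 (Stratus) < 76,000 (Willow) < 157,000 (Alder) < 168,000 (Quill) < 189,000 (Apex) < 250,000 (Cobalt) < …
Stratus is lowest → is paid own bid, $50,000.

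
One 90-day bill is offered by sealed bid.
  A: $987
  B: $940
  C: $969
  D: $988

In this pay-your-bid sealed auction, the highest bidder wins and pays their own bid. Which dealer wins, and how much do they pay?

Bids ranked: 988 (D) > 987 (A) > 969 (C) > 940 (B)
D has the highest bid and pays exactly that: $988.

D pays $988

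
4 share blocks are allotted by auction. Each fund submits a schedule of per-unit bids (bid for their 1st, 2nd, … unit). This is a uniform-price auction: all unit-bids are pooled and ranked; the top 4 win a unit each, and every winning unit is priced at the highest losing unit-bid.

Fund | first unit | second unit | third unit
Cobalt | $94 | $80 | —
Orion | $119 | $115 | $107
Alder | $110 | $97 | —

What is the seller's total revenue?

Total revenue: $388

Merging the schedules and taking the best 4: 119 (Orion-1), 115 (Orion-2), 110 (Alder-1), 107 (Orion-3)
The (k+1)-th unit-bid is $97.
Allocation: Alder 1, Orion 3. Every unit priced at $97.
Revenue = 4 × 97 = $388.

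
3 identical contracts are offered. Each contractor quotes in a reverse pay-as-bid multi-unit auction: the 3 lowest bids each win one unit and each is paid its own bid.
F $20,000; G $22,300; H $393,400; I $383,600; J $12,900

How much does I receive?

I is paid $0

Sorting: 12,900 (J), 20,000 (F), 22,300 (G), 383,600 (I), 393,400 (H)
Winners (3 units): J, F, G.
I does not win → $0.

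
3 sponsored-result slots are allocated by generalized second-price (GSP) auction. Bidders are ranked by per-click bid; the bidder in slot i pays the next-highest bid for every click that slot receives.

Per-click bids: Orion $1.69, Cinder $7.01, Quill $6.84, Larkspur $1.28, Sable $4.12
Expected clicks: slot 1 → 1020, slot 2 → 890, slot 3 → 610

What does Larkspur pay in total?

Ranked by bid: $7.01 (Cinder) > $6.84 (Quill) > $4.12 (Sable) > $1.69 (Orion) > …
Larkspur ranks below slot 3 → no slot, pays nothing.

Larkspur pays $0.00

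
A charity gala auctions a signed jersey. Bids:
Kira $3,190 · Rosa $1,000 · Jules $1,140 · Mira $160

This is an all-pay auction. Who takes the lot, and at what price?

Kira pays $3,190

Bids in order: 3,190 (Kira) > 1,140 (Jules) > 1,000 (Rosa) > 160 (Mira)
Kira is highest and takes the item; every bidder forfeits their bid.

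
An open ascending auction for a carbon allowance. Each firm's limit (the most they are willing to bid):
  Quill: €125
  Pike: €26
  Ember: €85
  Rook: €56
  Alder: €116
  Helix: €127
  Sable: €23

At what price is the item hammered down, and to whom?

Helix wins at €125

Limits ranked: 127 (Helix) > 125 (Quill) > 116 (Alder) > 85 (Ember) > 56 (Rook) > 26 (Pike) > …
Quill is the last rival to drop out, at €125; Helix remains and wins at that price.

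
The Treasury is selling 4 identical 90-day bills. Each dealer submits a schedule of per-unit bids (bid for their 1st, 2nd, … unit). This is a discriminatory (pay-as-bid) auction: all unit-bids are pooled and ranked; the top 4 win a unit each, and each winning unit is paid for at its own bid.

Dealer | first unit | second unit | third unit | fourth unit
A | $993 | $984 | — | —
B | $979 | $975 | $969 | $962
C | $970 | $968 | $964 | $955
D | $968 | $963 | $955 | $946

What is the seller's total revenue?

Total revenue: $3,931

Merging the schedules and taking the best 4: 993 (A-1), 984 (A-2), 979 (B-1), 975 (B-2)
Next rejected bid: $970 (not a price — pay-as-bid).
Each winning unit pays its own bid.
Revenue = 993 + 984 + 979 + 975 = $3,931.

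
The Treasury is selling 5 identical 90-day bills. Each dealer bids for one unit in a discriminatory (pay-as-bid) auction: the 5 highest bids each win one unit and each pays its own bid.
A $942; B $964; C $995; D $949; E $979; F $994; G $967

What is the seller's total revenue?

Bids ranked high→low: 995 (C), 994 (F), 979 (E), 967 (G), 964 (B), 949 (D), 942 (A)
Top 5: C, F, E, G, B.
Total revenue = 995 + 994 + 979 + 967 + 964 = $4,899.

Total revenue: $4,899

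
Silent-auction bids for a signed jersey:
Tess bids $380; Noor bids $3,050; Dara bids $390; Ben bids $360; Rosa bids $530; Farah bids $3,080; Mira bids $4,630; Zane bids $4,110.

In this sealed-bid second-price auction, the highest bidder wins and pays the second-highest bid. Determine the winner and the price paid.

Bids ranked: 4,630 (Mira) > 4,110 (Zane) > 3,080 (Farah) > 3,050 (Noor) > 530 (Rosa) > 390 (Dara) > …
Mira wins with the highest bid; price is set by the runner-up at $4,110.

Mira pays $4,110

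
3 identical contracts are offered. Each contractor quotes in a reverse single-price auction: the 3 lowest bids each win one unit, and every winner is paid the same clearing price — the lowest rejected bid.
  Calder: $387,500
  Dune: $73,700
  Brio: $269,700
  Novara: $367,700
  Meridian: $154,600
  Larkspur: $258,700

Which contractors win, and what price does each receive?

Dune, Meridian, Larkspur; each is paid $269,700

Bids ranked low→high: 73,700 (Dune), 154,600 (Meridian), 258,700 (Larkspur), 269,700 (Brio), 367,700 (Novara), …
Lowest 3: Dune, Meridian, Larkspur.
Clearing price = lowest rejected bid = $269,700.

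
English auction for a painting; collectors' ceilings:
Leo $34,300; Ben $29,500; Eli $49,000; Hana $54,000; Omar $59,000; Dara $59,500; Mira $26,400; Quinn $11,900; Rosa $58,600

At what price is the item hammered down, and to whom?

Dara wins at $59,000

Open ascending-bid auction: the price rises until one bidder remains; the winner pays the price at which the last rival dropped out.
Sorting limits: 59,500 (Dara) > 59,000 (Omar) > 58,600 (Rosa) > 54,000 (Hana) > 49,000 (Eli) > 34,300 (Leo) > …
Bidding ends when Omar exits at $59,000; Dara takes it.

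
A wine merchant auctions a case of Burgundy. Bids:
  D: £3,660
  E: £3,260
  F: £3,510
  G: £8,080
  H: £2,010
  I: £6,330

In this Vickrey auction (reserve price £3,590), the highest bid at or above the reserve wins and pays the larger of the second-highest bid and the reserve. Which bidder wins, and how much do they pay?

Rule: the highest bid at or above the reserve wins and pays the larger of the second-highest bid and the reserve.
Bids in order: 8,080 (G) > 6,330 (I) > 3,660 (D) > 3,510 (F) > 3,260 (E) > 2,010 (H)
Highest eligible bid: G at £8,080.
Second-highest bid £6,330 exceeds the reserve £3,590 → payment £6,330.

G pays £6,330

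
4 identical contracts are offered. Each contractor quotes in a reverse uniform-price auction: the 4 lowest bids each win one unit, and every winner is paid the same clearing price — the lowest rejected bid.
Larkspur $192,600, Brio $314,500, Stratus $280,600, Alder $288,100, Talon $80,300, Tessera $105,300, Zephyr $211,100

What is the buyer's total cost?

Total cost: $1,122,400

Bids ranked low→high: 80,300 (Talon), 105,300 (Tessera), 192,600 (Larkspur), 211,100 (Zephyr), 280,600 (Stratus), 288,100 (Alder), …
Winners (4 units): Talon, Tessera, Larkspur, Zephyr.
Lowest unsuccessful bid: $280,600 → clearing price.
Total cost = 4 × $280,600 = $1,122,400.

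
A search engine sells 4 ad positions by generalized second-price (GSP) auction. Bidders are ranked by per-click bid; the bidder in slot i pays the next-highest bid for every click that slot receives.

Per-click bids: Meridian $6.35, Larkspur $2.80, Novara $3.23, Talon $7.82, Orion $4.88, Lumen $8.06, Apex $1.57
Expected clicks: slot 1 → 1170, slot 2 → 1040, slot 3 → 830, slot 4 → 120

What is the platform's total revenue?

Total revenue: $20191.40

Per-click bids in order: $8.06 (Lumen) > $7.82 (Talon) > $6.35 (Meridian) > $4.88 (Orion) > $3.23 (Novara) > …
Slot 1: Lumen pays $7.82 × 1170 = $9149.40
Slot 2: Talon pays $6.35 × 1040 = $6604.00
Slot 3: Meridian pays $4.88 × 830 = $4050.40
Slot 4: Orion pays $3.23 × 120 = $387.60
Total = $20191.40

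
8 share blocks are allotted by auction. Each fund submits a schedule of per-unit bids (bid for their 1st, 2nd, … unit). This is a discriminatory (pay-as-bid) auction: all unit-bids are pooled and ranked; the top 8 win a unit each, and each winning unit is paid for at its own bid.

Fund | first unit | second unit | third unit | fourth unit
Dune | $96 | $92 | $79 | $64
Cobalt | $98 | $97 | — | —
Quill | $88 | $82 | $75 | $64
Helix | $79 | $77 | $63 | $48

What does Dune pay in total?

Dune pays $267

Pooled unit-bids ranked (top 8): 98 (Cobalt-1), 97 (Cobalt-2), 96 (Dune-1), 92 (Dune-2), 88 (Quill-1), 82 (Quill-2), 79 (Dune-3), 79 (Helix-1)
Next rejected bid: $77 (not a price — pay-as-bid).
Dune's winning unit-bids: 96 + 92 + 79 = $267.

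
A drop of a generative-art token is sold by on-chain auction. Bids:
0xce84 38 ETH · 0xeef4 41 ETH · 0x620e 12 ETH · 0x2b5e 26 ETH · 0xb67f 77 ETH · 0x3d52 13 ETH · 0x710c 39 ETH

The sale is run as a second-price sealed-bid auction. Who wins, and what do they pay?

0xb67f pays 41 ETH

Second-price sealed-bid auction: the highest bidder wins and pays the second-highest bid.
Bids ranked: 77 (0xb67f) > 41 (0xeef4) > 39 (0x710c) > 38 (0xce84) > 26 (0x2b5e) > 13 (0x3d52) > …
Second-price: 0xb67f pays 0xeef4's bid of 41 ETH.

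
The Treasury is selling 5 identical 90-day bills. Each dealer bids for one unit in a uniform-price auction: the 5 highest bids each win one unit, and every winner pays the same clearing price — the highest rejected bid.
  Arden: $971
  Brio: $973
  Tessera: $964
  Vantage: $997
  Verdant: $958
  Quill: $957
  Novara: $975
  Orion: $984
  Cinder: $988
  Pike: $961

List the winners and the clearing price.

Bids ranked high→low: 997 (Vantage), 988 (Cinder), 984 (Orion), 975 (Novara), 973 (Brio), 971 (Arden), 964 (Tessera), …
The 5 highest are Vantage, Cinder, Orion, Novara, Brio.
Clearing price = highest rejected bid = $971.

Vantage, Cinder, Orion, Novara, Brio; each pays $971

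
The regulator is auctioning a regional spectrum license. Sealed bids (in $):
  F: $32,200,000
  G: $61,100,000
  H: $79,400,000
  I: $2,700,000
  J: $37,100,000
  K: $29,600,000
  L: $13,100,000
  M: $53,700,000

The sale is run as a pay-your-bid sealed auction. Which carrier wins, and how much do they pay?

H pays $79,400,000

Bids ranked: 79,400,000 (H) > 61,100,000 (G) > 53,700,000 (M) > 37,100,000 (J) > 32,200,000 (F) > 29,600,000 (K) > …
First-price: H pays what they bid, $79,400,000.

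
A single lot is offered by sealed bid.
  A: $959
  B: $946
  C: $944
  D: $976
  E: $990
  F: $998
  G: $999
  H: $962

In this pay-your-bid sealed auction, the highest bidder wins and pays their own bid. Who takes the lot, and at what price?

Pay-your-bid sealed auction: the highest bidder wins and pays their own bid.
Bids ranked: 999 (G) > 998 (F) > 990 (E) > 976 (D) > 962 (H) > 959 (A) > …
G is highest → pays own bid, $999.

G pays $999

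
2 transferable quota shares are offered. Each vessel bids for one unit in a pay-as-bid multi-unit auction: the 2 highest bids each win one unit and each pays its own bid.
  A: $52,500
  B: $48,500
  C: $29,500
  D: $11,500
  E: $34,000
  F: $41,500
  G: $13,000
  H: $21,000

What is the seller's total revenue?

Sorting: 52,500 (A), 48,500 (B), 41,500 (F), 34,000 (E), …
Winners (2 units): A, B.
Total revenue = 52,500 + 48,500 = $101,000.

Total revenue: $101,000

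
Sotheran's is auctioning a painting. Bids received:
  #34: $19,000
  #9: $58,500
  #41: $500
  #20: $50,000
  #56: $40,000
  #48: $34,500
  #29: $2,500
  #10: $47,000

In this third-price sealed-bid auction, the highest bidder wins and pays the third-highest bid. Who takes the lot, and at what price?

#9 pays $47,000

Third-price sealed-bid auction: the highest bidder wins and pays the third-highest bid.
Bids ranked: 58,500 (#9) > 50,000 (#20) > 47,000 (#10) > 40,000 (#56) > 34,500 (#48) > 19,000 (#34) > …
#9 wins; payment is bid #3 in the ranking = $47,000.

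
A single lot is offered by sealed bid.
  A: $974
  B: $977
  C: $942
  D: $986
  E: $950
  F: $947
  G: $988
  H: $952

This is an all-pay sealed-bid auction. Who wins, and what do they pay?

G pays $988

Sorting bids: 988 (G) > 986 (D) > 977 (B) > 974 (A) > 952 (H) > 950 (E) > …
G is highest and takes the item; every bidder forfeits their bid.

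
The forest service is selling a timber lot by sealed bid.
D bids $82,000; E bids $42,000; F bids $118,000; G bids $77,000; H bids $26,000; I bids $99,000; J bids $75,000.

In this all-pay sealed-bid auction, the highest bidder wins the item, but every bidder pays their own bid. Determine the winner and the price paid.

Bids in order: 118,000 (F) > 99,000 (I) > 82,000 (D) > 77,000 (G) > 75,000 (J) > 42,000 (E) > …
F wins with the top bid; all bids are sunk regardless.

F pays $118,000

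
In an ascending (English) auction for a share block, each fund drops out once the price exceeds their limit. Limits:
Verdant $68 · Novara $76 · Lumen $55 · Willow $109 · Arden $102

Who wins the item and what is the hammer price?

Willow wins at $102

Limits in order: 109 (Willow) > 102 (Arden) > 76 (Novara) > 68 (Verdant) > 55 (Lumen)
Once the price passes $102, only Willow is left; the hammer falls at Arden's limit of $102.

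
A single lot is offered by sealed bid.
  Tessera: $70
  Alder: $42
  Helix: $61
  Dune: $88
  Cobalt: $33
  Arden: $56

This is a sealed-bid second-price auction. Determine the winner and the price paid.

Dune pays $70

Bids in order: 88 (Dune) > 70 (Tessera) > 61 (Helix) > 56 (Arden) > 42 (Alder) > 33 (Cobalt)
Dune wins with the highest bid; price is set by the runner-up at $70.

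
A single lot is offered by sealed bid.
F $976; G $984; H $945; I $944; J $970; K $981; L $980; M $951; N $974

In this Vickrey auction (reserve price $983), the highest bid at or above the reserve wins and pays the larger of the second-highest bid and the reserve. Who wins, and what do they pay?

Rule: the highest bid at or above the reserve wins and pays the larger of the second-highest bid and the reserve.
Sorting bids: 984 (G) > 981 (K) > 980 (L) > 976 (F) > 974 (N) > 970 (J) > …
Highest eligible bid: G at $984.
max(second-highest $981, reserve $983) = $983.

G pays $983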